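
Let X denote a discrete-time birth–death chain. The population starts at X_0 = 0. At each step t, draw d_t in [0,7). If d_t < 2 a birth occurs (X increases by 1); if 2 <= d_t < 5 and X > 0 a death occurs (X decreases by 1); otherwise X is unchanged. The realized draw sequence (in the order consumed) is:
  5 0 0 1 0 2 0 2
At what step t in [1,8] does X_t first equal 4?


t=0: X=0, d=5 → hold, X_1=0
t=1: X=0, d=0 → birth, X_2=1
t=2: X=1, d=0 → birth, X_3=2
t=3: X=2, d=1 → birth, X_4=3
t=4: X=3, d=0 → birth, X_5=4
t=5: X=4, d=2 → death, X_6=3
t=6: X=3, d=0 → birth, X_7=4
t=7: X=4, d=2 → death, X_8=3

5


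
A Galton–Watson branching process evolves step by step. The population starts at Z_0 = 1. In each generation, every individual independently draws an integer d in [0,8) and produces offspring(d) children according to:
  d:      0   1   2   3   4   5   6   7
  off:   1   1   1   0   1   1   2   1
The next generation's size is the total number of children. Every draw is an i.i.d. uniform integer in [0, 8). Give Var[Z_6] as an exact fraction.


Outcome values over d=0..7: [1, 1, 1, 0, 1, 1, 2, 1]
Σy = 8, Σy² = 10, M = 8
μ = 8/8 = 1,  σ² = 10/8 − (1)² = 1/4
V_0 = 0, E_0 = 1
V_1 = 1/4·E_0 + (1)²·V_0 = 1/4;  E_1 = 1
V_2 = 1/4·E_1 + (1)²·V_1 = 1/2;  E_2 = 1
V_3 = 1/4·E_2 + (1)²·V_2 = 3/4;  E_3 = 1
V_4 = 1/4·E_3 + (1)²·V_3 = 1;  E_4 = 1
V_5 = 1/4·E_4 + (1)²·V_4 = 5/4;  E_5 = 1
V_6 = 1/4·E_5 + (1)²·V_5 = 3/2;  E_6 = 1

3/2


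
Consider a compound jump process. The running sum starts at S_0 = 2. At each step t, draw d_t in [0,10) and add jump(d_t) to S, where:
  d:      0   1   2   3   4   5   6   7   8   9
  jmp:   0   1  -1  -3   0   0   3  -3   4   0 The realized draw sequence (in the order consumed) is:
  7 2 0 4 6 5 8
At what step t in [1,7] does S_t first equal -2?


t=0: S=2, d=7, jump=-3, S_1=-1
t=1: S=-1, d=2, jump=-1, S_2=-2
t=2: S=-2, d=0, jump=0, S_3=-2
t=3: S=-2, d=4, jump=0, S_4=-2
t=4: S=-2, d=6, jump=3, S_5=1
t=5: S=1, d=5, jump=0, S_6=1
t=6: S=1, d=8, jump=4, S_7=5

2


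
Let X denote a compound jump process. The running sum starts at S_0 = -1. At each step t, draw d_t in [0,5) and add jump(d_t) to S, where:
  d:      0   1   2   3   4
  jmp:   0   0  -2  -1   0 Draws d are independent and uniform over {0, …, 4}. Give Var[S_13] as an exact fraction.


208/25

Outcome values over d=0..4: [0, 0, -2, -1, 0]
Σy = -3, Σy² = 5, M = 5
μ = -3/5 = -3/5,  σ² = 5/5 − (-3/5)² = 16/25
Independent increments: Var[S_13] = 13·σ² = 13·(16/25) = 208/25


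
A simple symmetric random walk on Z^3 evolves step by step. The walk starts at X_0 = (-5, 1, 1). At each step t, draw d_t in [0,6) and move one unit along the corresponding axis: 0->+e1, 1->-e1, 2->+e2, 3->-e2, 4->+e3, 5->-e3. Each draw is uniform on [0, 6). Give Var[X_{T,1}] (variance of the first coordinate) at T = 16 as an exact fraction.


16/3

Outcome values over d=0..5: [1, -1, 0, 0, 0, 0]
Σy = 0, Σy² = 2, M = 6
μ = 0/6 = 0,  σ² = 2/6 − (0)² = 1/3
Independent increments: Var[X_16] = 16·σ² = 16·(1/3) = 16/3


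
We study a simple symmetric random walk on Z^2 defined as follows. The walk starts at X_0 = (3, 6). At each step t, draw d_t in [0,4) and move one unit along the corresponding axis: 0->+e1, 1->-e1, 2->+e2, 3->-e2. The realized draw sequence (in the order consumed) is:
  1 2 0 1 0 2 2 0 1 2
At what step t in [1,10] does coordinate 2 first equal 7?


t=0: X=(3, 6), d=1 → -e1, X_1=(2, 6)
t=1: X=(2, 6), d=2 → +e2, X_2=(2, 7)
t=2: X=(2, 7), d=0 → +e1, X_3=(3, 7)
t=3: X=(3, 7), d=1 → -e1, X_4=(2, 7)
t=4: X=(2, 7), d=0 → +e1, X_5=(3, 7)
t=5: X=(3, 7), d=2 → +e2, X_6=(3, 8)
t=6: X=(3, 8), d=2 → +e2, X_7=(3, 9)
t=7: X=(3, 9), d=0 → +e1, X_8=(4, 9)
t=8: X=(4, 9), d=1 → -e1, X_9=(3, 9)
t=9: X=(3, 9), d=2 → +e2, X_10=(3, 10)

2


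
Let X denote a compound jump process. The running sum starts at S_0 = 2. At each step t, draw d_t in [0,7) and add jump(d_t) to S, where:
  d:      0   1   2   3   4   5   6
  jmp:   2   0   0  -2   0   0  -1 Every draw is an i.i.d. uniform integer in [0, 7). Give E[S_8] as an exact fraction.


Outcome values over d=0..6: [2, 0, 0, -2, 0, 0, -1]
Σy = -1, Σy² = 9, M = 7
μ = -1/7 = -1/7,  σ² = 9/7 − (-1/7)² = 62/49
E[S_8] = 2 + 8·(-1/7) = 6/7

6/7


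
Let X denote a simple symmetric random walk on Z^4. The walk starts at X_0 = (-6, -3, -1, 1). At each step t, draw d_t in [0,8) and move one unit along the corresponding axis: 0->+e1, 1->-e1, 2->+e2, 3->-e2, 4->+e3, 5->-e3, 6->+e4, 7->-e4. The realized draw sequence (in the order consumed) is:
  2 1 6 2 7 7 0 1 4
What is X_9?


t=0: X=(-6, -3, -1, 1), d=2 → +e2, X_1=(-6, -2, -1, 1)
t=1: X=(-6, -2, -1, 1), d=1 → -e1, X_2=(-7, -2, -1, 1)
t=2: X=(-7, -2, -1, 1), d=6 → +e4, X_3=(-7, -2, -1, 2)
t=3: X=(-7, -2, -1, 2), d=2 → +e2, X_4=(-7, -1, -1, 2)
t=4: X=(-7, -1, -1, 2), d=7 → -e4, X_5=(-7, -1, -1, 1)
t=5: X=(-7, -1, -1, 1), d=7 → -e4, X_6=(-7, -1, -1, 0)
t=6: X=(-7, -1, -1, 0), d=0 → +e1, X_7=(-6, -1, -1, 0)
t=7: X=(-6, -1, -1, 0), d=1 → -e1, X_8=(-7, -1, -1, 0)
t=8: X=(-7, -1, -1, 0), d=4 → +e3, X_9=(-7, -1, 0, 0)

(-7, -1, 0, 0)


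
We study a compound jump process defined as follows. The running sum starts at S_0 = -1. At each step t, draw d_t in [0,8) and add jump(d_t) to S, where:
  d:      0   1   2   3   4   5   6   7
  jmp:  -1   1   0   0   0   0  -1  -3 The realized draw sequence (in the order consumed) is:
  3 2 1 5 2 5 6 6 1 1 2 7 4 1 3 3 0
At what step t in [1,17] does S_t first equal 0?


t=0: S=-1, d=3, jump=0, S_1=-1
t=1: S=-1, d=2, jump=0, S_2=-1
t=2: S=-1, d=1, jump=1, S_3=0
t=3: S=0, d=5, jump=0, S_4=0
t=4: S=0, d=2, jump=0, S_5=0
t=5: S=0, d=5, jump=0, S_6=0
t=6: S=0, d=6, jump=-1, S_7=-1
t=7: S=-1, d=6, jump=-1, S_8=-2
t=8: S=-2, d=1, jump=1, S_9=-1
t=9: S=-1, d=1, jump=1, S_10=0
t=10: S=0, d=2, jump=0, S_11=0
t=11: S=0, d=7, jump=-3, S_12=-3
t=12: S=-3, d=4, jump=0, S_13=-3
t=13: S=-3, d=1, jump=1, S_14=-2
t=14: S=-2, d=3, jump=0, S_15=-2
t=15: S=-2, d=3, jump=0, S_16=-2
t=16: S=-2, d=0, jump=-1, S_17=-3

3


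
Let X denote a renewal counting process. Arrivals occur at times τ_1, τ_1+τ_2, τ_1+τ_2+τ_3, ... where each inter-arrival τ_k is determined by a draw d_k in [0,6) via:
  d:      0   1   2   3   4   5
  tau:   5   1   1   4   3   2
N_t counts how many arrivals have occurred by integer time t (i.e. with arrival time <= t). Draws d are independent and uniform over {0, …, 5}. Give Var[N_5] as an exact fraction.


Inter-arrival values over d=0..5: [5, 1, 1, 4, 3, 2]
Each d has probability 1/6, so the pmf of τ is: f(1) = 1/3, f(2) = 1/6, f(3) = 1/6, f(4) = 1/6, f(5) = 1/6
Let p_n(j) = P(N_n = j), with p_0 = [1]. Condition on τ_1: p_n(0) = P(τ > n), and for j >= 1, p_n(j) = Σ_{k<=n} f(k)·p_{n−k}(j−1)
p_1 = [2/3, 1/3]  (j = 0..1)
p_2 = [1/2, 7/18, 1/9]  (j = 0..2)
p_3 = [1/3, 4/9, 5/27, 1/27]  (j = 0..3)
p_4 = [1/6, 17/36, 29/108, 13/162, 1/81]  (j = 0..4)
p_5 = [0, 17/36, 19/54, 5/36, 8/243, 1/243]  (j = 0..5)
E[N_5] = Σ j·p_5(j) = 424/243;  E[N_5²] = Σ j²·p_5(j) = 203/54
Var[N_5] = 203/54 − (424/243)² = 84409/118098

84409/118098


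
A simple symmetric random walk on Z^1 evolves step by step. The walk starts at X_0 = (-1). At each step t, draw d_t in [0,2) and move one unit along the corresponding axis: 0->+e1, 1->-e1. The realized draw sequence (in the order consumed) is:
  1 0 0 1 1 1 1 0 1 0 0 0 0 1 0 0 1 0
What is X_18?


t=0: X=(-1), d=1 → -e1, X_1=(-2)
t=1: X=(-2), d=0 → +e1, X_2=(-1)
t=2: X=(-1), d=0 → +e1, X_3=(0)
t=3: X=(0), d=1 → -e1, X_4=(-1)
t=4: X=(-1), d=1 → -e1, X_5=(-2)
t=5: X=(-2), d=1 → -e1, X_6=(-3)
t=6: X=(-3), d=1 → -e1, X_7=(-4)
t=7: X=(-4), d=0 → +e1, X_8=(-3)
t=8: X=(-3), d=1 → -e1, X_9=(-4)
t=9: X=(-4), d=0 → +e1, X_10=(-3)
t=10: X=(-3), d=0 → +e1, X_11=(-2)
t=11: X=(-2), d=0 → +e1, X_12=(-1)
t=12: X=(-1), d=0 → +e1, X_13=(0)
t=13: X=(0), d=1 → -e1, X_14=(-1)
t=14: X=(-1), d=0 → +e1, X_15=(0)
t=15: X=(0), d=0 → +e1, X_16=(1)
t=16: X=(1), d=1 → -e1, X_17=(0)
t=17: X=(0), d=0 → +e1, X_18=(1)

(1)


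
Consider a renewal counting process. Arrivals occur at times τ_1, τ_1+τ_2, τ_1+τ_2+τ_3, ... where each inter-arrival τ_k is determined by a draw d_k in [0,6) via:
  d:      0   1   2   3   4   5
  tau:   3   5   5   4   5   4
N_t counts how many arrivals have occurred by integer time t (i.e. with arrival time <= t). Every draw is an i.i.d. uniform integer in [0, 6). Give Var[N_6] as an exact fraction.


Inter-arrival values over d=0..5: [3, 5, 5, 4, 5, 4]
Each d has probability 1/6, so the pmf of τ is: f(3) = 1/6, f(4) = 1/3, f(5) = 1/2
Let p_n(j) = P(N_n = j), with p_0 = [1]. Condition on τ_1: p_n(0) = P(τ > n), and for j >= 1, p_n(j) = Σ_{k<=n} f(k)·p_{n−k}(j−1)
p_1 = [1]  (j = 0)
p_2 = [1]  (j = 0)
p_3 = [5/6, 1/6]  (j = 0..1)
p_4 = [1/2, 1/2]  (j = 0..1)
p_5 = [0, 1]  (j = 0..1)
p_6 = [0, 35/36, 1/36]  (j = 0..2)
E[N_6] = Σ j·p_6(j) = 37/36;  E[N_6²] = Σ j²·p_6(j) = 13/12
Var[N_6] = 13/12 − (37/36)² = 35/1296

35/1296


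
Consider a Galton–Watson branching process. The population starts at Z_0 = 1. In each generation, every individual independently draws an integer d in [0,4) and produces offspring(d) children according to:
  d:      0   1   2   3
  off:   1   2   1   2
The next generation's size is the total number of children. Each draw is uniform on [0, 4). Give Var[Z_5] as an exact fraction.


17091/1024

Outcome values over d=0..3: [1, 2, 1, 2]
Σy = 6, Σy² = 10, M = 4
μ = 6/4 = 3/2,  σ² = 10/4 − (3/2)² = 1/4
V_0 = 0, E_0 = 1
V_1 = 1/4·E_0 + (3/2)²·V_0 = 1/4;  E_1 = 3/2
V_2 = 1/4·E_1 + (3/2)²·V_1 = 15/16;  E_2 = 9/4
V_3 = 1/4·E_2 + (3/2)²·V_2 = 171/64;  E_3 = 27/8
V_4 = 1/4·E_3 + (3/2)²·V_3 = 1755/256;  E_4 = 81/16
V_5 = 1/4·E_4 + (3/2)²·V_4 = 17091/1024;  E_5 = 243/32


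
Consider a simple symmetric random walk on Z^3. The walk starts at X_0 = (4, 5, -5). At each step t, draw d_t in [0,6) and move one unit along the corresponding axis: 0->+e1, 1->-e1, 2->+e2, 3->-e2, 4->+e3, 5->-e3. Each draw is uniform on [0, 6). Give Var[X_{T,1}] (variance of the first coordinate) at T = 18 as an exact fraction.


Outcome values over d=0..5: [1, -1, 0, 0, 0, 0]
Σy = 0, Σy² = 2, M = 6
μ = 0/6 = 0,  σ² = 2/6 − (0)² = 1/3
Independent increments: Var[X_18] = 18·σ² = 18·(1/3) = 6

6


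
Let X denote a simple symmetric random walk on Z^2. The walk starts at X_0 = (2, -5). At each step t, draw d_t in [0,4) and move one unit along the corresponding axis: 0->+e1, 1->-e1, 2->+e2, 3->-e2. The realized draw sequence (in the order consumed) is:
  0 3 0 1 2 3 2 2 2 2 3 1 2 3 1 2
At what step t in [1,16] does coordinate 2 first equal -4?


t=0: X=(2, -5), d=0 → +e1, X_1=(3, -5)
t=1: X=(3, -5), d=3 → -e2, X_2=(3, -6)
t=2: X=(3, -6), d=0 → +e1, X_3=(4, -6)
t=3: X=(4, -6), d=1 → -e1, X_4=(3, -6)
t=4: X=(3, -6), d=2 → +e2, X_5=(3, -5)
t=5: X=(3, -5), d=3 → -e2, X_6=(3, -6)
t=6: X=(3, -6), d=2 → +e2, X_7=(3, -5)
t=7: X=(3, -5), d=2 → +e2, X_8=(3, -4)
t=8: X=(3, -4), d=2 → +e2, X_9=(3, -3)
t=9: X=(3, -3), d=2 → +e2, X_10=(3, -2)
t=10: X=(3, -2), d=3 → -e2, X_11=(3, -3)
t=11: X=(3, -3), d=1 → -e1, X_12=(2, -3)
t=12: X=(2, -3), d=2 → +e2, X_13=(2, -2)
t=13: X=(2, -2), d=3 → -e2, X_14=(2, -3)
t=14: X=(2, -3), d=1 → -e1, X_15=(1, -3)
t=15: X=(1, -3), d=2 → +e2, X_16=(1, -2)

8


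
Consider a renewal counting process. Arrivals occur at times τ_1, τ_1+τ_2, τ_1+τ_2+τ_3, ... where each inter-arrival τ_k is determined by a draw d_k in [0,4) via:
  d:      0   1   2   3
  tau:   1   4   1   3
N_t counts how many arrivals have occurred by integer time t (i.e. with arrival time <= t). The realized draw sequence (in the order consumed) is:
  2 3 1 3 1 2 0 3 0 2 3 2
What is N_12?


4

draw d_1=2: τ_1=1, arrival time A_1=1
draw d_2=3: τ_2=3, arrival time A_2=4
draw d_3=1: τ_3=4, arrival time A_3=8
draw d_4=3: τ_4=3, arrival time A_4=11
draw d_5=1: τ_5=4, arrival time A_5=15
draw d_6=2: τ_6=1, arrival time A_6=16
draw d_7=0: τ_7=1, arrival time A_7=17
draw d_8=3: τ_8=3, arrival time A_8=20
draw d_9=0: τ_9=1, arrival time A_9=21
draw d_10=2: τ_10=1, arrival time A_10=22
draw d_11=3: τ_11=3, arrival time A_11=25
draw d_12=2: τ_12=1, arrival time A_12=26
N_t over t=0..12: 0:0 1:1 2:1 3:1 4:2 5:2 6:2 7:2 8:3 9:3 10:3 11:4 12:4


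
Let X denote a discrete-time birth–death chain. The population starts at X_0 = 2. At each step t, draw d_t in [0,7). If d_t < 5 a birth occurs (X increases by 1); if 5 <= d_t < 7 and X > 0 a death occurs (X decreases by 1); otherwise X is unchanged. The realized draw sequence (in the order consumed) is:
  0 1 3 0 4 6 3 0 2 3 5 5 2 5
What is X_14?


8

t=0: X=2, d=0 → birth, X_1=3
t=1: X=3, d=1 → birth, X_2=4
t=2: X=4, d=3 → birth, X_3=5
t=3: X=5, d=0 → birth, X_4=6
t=4: X=6, d=4 → birth, X_5=7
t=5: X=7, d=6 → death, X_6=6
t=6: X=6, d=3 → birth, X_7=7
t=7: X=7, d=0 → birth, X_8=8
t=8: X=8, d=2 → birth, X_9=9
t=9: X=9, d=3 → birth, X_10=10
t=10: X=10, d=5 → death, X_11=9
t=11: X=9, d=5 → death, X_12=8
t=12: X=8, d=2 → birth, X_13=9
t=13: X=9, d=5 → death, X_14=8


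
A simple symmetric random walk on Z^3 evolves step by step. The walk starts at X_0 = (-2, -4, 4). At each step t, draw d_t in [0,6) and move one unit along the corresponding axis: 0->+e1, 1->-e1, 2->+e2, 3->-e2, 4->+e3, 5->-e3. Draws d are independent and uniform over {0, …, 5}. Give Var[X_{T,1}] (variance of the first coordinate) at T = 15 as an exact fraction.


Outcome values over d=0..5: [1, -1, 0, 0, 0, 0]
Σy = 0, Σy² = 2, M = 6
μ = 0/6 = 0,  σ² = 2/6 − (0)² = 1/3
Independent increments: Var[X_15] = 15·σ² = 15·(1/3) = 5

5


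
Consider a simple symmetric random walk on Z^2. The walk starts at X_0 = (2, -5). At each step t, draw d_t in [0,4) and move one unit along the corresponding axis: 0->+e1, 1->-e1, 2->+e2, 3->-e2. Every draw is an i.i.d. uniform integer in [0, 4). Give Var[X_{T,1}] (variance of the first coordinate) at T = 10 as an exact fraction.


5

Outcome values over d=0..3: [1, -1, 0, 0]
Σy = 0, Σy² = 2, M = 4
μ = 0/4 = 0,  σ² = 2/4 − (0)² = 1/2
Independent increments: Var[X_10] = 10·σ² = 10·(1/2) = 5


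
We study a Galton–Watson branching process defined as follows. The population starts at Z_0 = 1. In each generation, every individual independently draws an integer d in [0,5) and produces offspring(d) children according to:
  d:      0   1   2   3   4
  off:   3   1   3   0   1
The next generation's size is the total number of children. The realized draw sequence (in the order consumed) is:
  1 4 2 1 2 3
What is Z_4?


4

gen 0: Z_0=1, draws=[1], offspring=[1], Z_1=1
gen 1: Z_1=1, draws=[4], offspring=[1], Z_2=1
gen 2: Z_2=1, draws=[2], offspring=[3], Z_3=3
gen 3: Z_3=3, draws=[1, 2, 3], offspring=[1, 3, 0], Z_4=4


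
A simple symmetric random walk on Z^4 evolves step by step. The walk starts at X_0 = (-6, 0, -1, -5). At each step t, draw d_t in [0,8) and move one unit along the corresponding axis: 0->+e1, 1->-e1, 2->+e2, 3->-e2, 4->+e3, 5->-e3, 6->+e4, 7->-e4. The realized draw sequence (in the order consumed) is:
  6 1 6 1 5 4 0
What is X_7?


(-7, 0, -1, -3)

t=0: X=(-6, 0, -1, -5), d=6 → +e4, X_1=(-6, 0, -1, -4)
t=1: X=(-6, 0, -1, -4), d=1 → -e1, X_2=(-7, 0, -1, -4)
t=2: X=(-7, 0, -1, -4), d=6 → +e4, X_3=(-7, 0, -1, -3)
t=3: X=(-7, 0, -1, -3), d=1 → -e1, X_4=(-8, 0, -1, -3)
t=4: X=(-8, 0, -1, -3), d=5 → -e3, X_5=(-8, 0, -2, -3)
t=5: X=(-8, 0, -2, -3), d=4 → +e3, X_6=(-8, 0, -1, -3)
t=6: X=(-8, 0, -1, -3), d=0 → +e1, X_7=(-7, 0, -1, -3)


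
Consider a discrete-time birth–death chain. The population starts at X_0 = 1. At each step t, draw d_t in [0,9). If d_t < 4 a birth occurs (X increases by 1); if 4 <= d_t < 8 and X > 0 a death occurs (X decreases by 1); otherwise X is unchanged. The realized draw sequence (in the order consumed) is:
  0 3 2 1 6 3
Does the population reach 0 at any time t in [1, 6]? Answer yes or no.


t=0: X=1, d=0 → birth, X_1=2
t=1: X=2, d=3 → birth, X_2=3
t=2: X=3, d=2 → birth, X_3=4
t=3: X=4, d=1 → birth, X_4=5
t=4: X=5, d=6 → death, X_5=4
t=5: X=4, d=3 → birth, X_6=5

no


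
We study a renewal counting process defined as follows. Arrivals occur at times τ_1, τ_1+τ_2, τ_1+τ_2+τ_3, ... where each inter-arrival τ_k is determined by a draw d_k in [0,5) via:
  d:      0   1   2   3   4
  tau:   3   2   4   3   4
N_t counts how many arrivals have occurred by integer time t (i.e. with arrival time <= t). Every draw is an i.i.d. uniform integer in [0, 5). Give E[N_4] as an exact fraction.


Inter-arrival values over d=0..4: [3, 2, 4, 3, 4]
Each d has probability 1/5, so the pmf of τ is: f(2) = 1/5, f(3) = 2/5, f(4) = 2/5
Renewal equation for m(n) = E[N_n]: condition on τ_1 = k (if k <= n, one arrival plus a fresh copy on the remaining n−k steps): m(n) = F(n) + Σ_{k<=n} f(k)·m(n−k), where F(n) = P(τ <= n) and m(0) = 0
m(1) = F(1) = 0
m(2) = F(2) = 1/5
m(3) = F(3) = 3/5
m(4) = F(4) + f(2)·m(2) = 1 + 1/5·1/5 = 26/25
E[N_4] = m(4) = 26/25

26/25


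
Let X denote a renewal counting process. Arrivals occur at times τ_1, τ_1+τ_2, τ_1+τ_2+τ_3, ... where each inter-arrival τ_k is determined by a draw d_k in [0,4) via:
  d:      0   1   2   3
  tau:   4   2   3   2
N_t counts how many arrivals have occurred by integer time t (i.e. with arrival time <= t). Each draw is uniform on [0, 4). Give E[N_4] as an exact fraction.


5/4

Inter-arrival values over d=0..3: [4, 2, 3, 2]
Each d has probability 1/4, so the pmf of τ is: f(2) = 1/2, f(3) = 1/4, f(4) = 1/4
Renewal equation for m(n) = E[N_n]: condition on τ_1 = k (if k <= n, one arrival plus a fresh copy on the remaining n−k steps): m(n) = F(n) + Σ_{k<=n} f(k)·m(n−k), where F(n) = P(τ <= n) and m(0) = 0
m(1) = F(1) = 0
m(2) = F(2) = 1/2
m(3) = F(3) = 3/4
m(4) = F(4) + f(2)·m(2) = 1 + 1/2·1/2 = 5/4
E[N_4] = m(4) = 5/4


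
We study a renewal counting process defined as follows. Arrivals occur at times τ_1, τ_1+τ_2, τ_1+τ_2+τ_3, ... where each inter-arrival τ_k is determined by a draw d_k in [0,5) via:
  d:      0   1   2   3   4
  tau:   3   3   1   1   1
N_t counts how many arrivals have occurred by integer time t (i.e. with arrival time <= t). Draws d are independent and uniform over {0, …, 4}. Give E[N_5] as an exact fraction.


Inter-arrival values over d=0..4: [3, 3, 1, 1, 1]
Each d has probability 1/5, so the pmf of τ is: f(1) = 3/5, f(3) = 2/5
Renewal equation for m(n) = E[N_n]: condition on τ_1 = k (if k <= n, one arrival plus a fresh copy on the remaining n−k steps): m(n) = F(n) + Σ_{k<=n} f(k)·m(n−k), where F(n) = P(τ <= n) and m(0) = 0
m(1) = F(1) = 3/5
m(2) = F(2) + f(1)·m(1) = 3/5 + 3/5·3/5 = 24/25
m(3) = F(3) + f(1)·m(2) = 1 + 3/5·24/25 = 197/125
m(4) = F(4) + f(1)·m(3) + f(3)·m(1) = 1 + 3/5·197/125 + 2/5·3/5 = 1366/625
m(5) = F(5) + f(1)·m(4) + f(3)·m(2) = 1 + 3/5·1366/625 + 2/5·24/25 = 8423/3125
E[N_5] = m(5) = 8423/3125

8423/3125


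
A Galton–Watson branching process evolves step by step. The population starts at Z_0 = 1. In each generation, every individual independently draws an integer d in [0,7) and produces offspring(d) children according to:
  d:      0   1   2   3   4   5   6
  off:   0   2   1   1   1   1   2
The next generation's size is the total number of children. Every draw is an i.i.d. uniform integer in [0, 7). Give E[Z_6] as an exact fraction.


262144/117649

Outcome values over d=0..6: [0, 2, 1, 1, 1, 1, 2]
Σy = 8, Σy² = 12, M = 7
μ = 8/7 = 8/7,  σ² = 12/7 − (8/7)² = 20/49
E[Z_0] = 1
E[Z_1] = 8/7·E[Z_0] = 8/7
E[Z_2] = 8/7·E[Z_1] = 64/49
E[Z_3] = 8/7·E[Z_2] = 512/343
E[Z_4] = 8/7·E[Z_3] = 4096/2401
E[Z_5] = 8/7·E[Z_4] = 32768/16807
E[Z_6] = 8/7·E[Z_5] = 262144/117649


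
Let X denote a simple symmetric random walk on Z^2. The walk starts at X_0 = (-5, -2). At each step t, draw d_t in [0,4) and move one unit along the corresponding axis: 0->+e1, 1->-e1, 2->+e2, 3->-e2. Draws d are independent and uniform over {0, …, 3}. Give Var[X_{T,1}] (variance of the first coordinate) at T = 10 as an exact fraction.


5

Outcome values over d=0..3: [1, -1, 0, 0]
Σy = 0, Σy² = 2, M = 4
μ = 0/4 = 0,  σ² = 2/4 − (0)² = 1/2
Independent increments: Var[X_10] = 10·σ² = 10·(1/2) = 5


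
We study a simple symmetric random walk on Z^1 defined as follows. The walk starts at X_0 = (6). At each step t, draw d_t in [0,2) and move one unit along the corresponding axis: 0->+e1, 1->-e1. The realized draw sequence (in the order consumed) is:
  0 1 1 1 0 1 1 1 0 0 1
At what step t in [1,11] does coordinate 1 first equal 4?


4

t=0: X=(6), d=0 → +e1, X_1=(7)
t=1: X=(7), d=1 → -e1, X_2=(6)
t=2: X=(6), d=1 → -e1, X_3=(5)
t=3: X=(5), d=1 → -e1, X_4=(4)
t=4: X=(4), d=0 → +e1, X_5=(5)
t=5: X=(5), d=1 → -e1, X_6=(4)
t=6: X=(4), d=1 → -e1, X_7=(3)
t=7: X=(3), d=1 → -e1, X_8=(2)
t=8: X=(2), d=0 → +e1, X_9=(3)
t=9: X=(3), d=0 → +e1, X_10=(4)
t=10: X=(4), d=1 → -e1, X_11=(3)


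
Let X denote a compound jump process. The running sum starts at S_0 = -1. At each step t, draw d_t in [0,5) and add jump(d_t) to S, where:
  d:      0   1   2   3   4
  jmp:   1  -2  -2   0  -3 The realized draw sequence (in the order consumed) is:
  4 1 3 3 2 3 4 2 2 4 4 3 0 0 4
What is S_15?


-22

t=0: S=-1, d=4, jump=-3, S_1=-4
t=1: S=-4, d=1, jump=-2, S_2=-6
t=2: S=-6, d=3, jump=0, S_3=-6
t=3: S=-6, d=3, jump=0, S_4=-6
t=4: S=-6, d=2, jump=-2, S_5=-8
t=5: S=-8, d=3, jump=0, S_6=-8
t=6: S=-8, d=4, jump=-3, S_7=-11
t=7: S=-11, d=2, jump=-2, S_8=-13
t=8: S=-13, d=2, jump=-2, S_9=-15
t=9: S=-15, d=4, jump=-3, S_10=-18
t=10: S=-18, d=4, jump=-3, S_11=-21
t=11: S=-21, d=3, jump=0, S_12=-21
t=12: S=-21, d=0, jump=1, S_13=-20
t=13: S=-20, d=0, jump=1, S_14=-19
t=14: S=-19, d=4, jump=-3, S_15=-22


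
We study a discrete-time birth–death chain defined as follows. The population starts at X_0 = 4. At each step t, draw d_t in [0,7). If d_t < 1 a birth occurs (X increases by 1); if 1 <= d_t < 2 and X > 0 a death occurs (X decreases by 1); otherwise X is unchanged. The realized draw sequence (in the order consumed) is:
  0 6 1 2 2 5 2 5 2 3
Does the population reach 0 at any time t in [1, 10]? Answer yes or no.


no

t=0: X=4, d=0 → birth, X_1=5
t=1: X=5, d=6 → hold, X_2=5
t=2: X=5, d=1 → death, X_3=4
t=3: X=4, d=2 → hold, X_4=4
t=4: X=4, d=2 → hold, X_5=4
t=5: X=4, d=5 → hold, X_6=4
t=6: X=4, d=2 → hold, X_7=4
t=7: X=4, d=5 → hold, X_8=4
t=8: X=4, d=2 → hold, X_9=4
t=9: X=4, d=3 → hold, X_10=4


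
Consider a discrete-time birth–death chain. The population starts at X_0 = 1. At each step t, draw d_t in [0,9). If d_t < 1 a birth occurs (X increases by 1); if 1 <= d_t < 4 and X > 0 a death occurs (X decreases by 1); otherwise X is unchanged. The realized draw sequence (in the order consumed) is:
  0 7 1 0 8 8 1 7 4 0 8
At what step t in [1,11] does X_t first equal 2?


t=0: X=1, d=0 → birth, X_1=2
t=1: X=2, d=7 → hold, X_2=2
t=2: X=2, d=1 → death, X_3=1
t=3: X=1, d=0 → birth, X_4=2
t=4: X=2, d=8 → hold, X_5=2
t=5: X=2, d=8 → hold, X_6=2
t=6: X=2, d=1 → death, X_7=1
t=7: X=1, d=7 → hold, X_8=1
t=8: X=1, d=4 → hold, X_9=1
t=9: X=1, d=0 → birth, X_10=2
t=10: X=2, d=8 → hold, X_11=2

1


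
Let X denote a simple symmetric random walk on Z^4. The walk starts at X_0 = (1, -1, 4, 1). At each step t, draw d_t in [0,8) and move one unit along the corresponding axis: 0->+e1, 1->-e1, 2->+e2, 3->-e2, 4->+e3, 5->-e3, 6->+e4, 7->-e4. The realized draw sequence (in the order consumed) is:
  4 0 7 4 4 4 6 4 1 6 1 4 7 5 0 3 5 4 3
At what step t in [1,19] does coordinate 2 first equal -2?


16

t=0: X=(1, -1, 4, 1), d=4 → +e3, X_1=(1, -1, 5, 1)
t=1: X=(1, -1, 5, 1), d=0 → +e1, X_2=(2, -1, 5, 1)
t=2: X=(2, -1, 5, 1), d=7 → -e4, X_3=(2, -1, 5, 0)
t=3: X=(2, -1, 5, 0), d=4 → +e3, X_4=(2, -1, 6, 0)
t=4: X=(2, -1, 6, 0), d=4 → +e3, X_5=(2, -1, 7, 0)
t=5: X=(2, -1, 7, 0), d=4 → +e3, X_6=(2, -1, 8, 0)
t=6: X=(2, -1, 8, 0), d=6 → +e4, X_7=(2, -1, 8, 1)
t=7: X=(2, -1, 8, 1), d=4 → +e3, X_8=(2, -1, 9, 1)
t=8: X=(2, -1, 9, 1), d=1 → -e1, X_9=(1, -1, 9, 1)
t=9: X=(1, -1, 9, 1), d=6 → +e4, X_10=(1, -1, 9, 2)
t=10: X=(1, -1, 9, 2), d=1 → -e1, X_11=(0, -1, 9, 2)
t=11: X=(0, -1, 9, 2), d=4 → +e3, X_12=(0, -1, 10, 2)
t=12: X=(0, -1, 10, 2), d=7 → -e4, X_13=(0, -1, 10, 1)
t=13: X=(0, -1, 10, 1), d=5 → -e3, X_14=(0, -1, 9, 1)
t=14: X=(0, -1, 9, 1), d=0 → +e1, X_15=(1, -1, 9, 1)
t=15: X=(1, -1, 9, 1), d=3 → -e2, X_16=(1, -2, 9, 1)
t=16: X=(1, -2, 9, 1), d=5 → -e3, X_17=(1, -2, 8, 1)
t=17: X=(1, -2, 8, 1), d=4 → +e3, X_18=(1, -2, 9, 1)
t=18: X=(1, -2, 9, 1), d=3 → -e2, X_19=(1, -3, 9, 1)


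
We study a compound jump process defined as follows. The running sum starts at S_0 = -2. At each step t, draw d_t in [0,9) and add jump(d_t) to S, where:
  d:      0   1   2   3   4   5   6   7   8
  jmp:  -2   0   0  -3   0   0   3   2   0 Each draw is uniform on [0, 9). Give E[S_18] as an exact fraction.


-2

Outcome values over d=0..8: [-2, 0, 0, -3, 0, 0, 3, 2, 0]
Σy = 0, Σy² = 26, M = 9
μ = 0/9 = 0,  σ² = 26/9 − (0)² = 26/9
E[S_18] = -2 + 18·(0) = -2


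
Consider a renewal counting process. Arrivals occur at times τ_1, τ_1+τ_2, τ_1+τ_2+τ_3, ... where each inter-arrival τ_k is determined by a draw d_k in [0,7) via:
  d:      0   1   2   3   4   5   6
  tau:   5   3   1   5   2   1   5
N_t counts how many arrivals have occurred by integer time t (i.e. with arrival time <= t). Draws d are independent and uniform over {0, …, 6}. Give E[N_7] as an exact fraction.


1695605/823543

Inter-arrival values over d=0..6: [5, 3, 1, 5, 2, 1, 5]
Each d has probability 1/7, so the pmf of τ is: f(1) = 2/7, f(2) = 1/7, f(3) = 1/7, f(5) = 3/7
Renewal equation for m(n) = E[N_n]: condition on τ_1 = k (if k <= n, one arrival plus a fresh copy on the remaining n−k steps): m(n) = F(n) + Σ_{k<=n} f(k)·m(n−k), where F(n) = P(τ <= n) and m(0) = 0
m(1) = F(1) = 2/7
m(2) = F(2) + f(1)·m(1) = 3/7 + 2/7·2/7 = 25/49
m(3) = F(3) + f(1)·m(2) + f(2)·m(1) = 4/7 + 2/7·25/49 + 1/7·2/7 = 260/343
m(4) = F(4) + f(1)·m(3) + f(2)·m(2) + f(3)·m(1) = 4/7 + 2/7·260/343 + 1/7·25/49 + 1/7·2/7 = 2165/2401
m(5) = F(5) + f(1)·m(4) + f(2)·m(3) + f(3)·m(2) = 1 + 2/7·2165/2401 + 1/7·260/343 + 1/7·25/49 = 24182/16807
m(6) = F(6) + f(1)·m(5) + f(2)·m(4) + f(3)·m(3) + f(5)·m(1) = 1 + 2/7·24182/16807 + 1/7·2165/2401 + 1/7·260/343 + 3/7·2/7 = 208314/117649
m(7) = F(7) + f(1)·m(6) + f(2)·m(5) + f(3)·m(4) + f(5)·m(2) = 1 + 2/7·208314/117649 + 1/7·24182/16807 + 1/7·2165/2401 + 3/7·25/49 = 1695605/823543
E[N_7] = m(7) = 1695605/823543


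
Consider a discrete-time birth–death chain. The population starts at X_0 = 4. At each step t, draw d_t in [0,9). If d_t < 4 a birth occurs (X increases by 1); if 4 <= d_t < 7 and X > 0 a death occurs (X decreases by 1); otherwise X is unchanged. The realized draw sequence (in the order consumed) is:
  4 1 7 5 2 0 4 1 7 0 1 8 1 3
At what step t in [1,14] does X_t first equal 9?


t=0: X=4, d=4 → death, X_1=3
t=1: X=3, d=1 → birth, X_2=4
t=2: X=4, d=7 → hold, X_3=4
t=3: X=4, d=5 → death, X_4=3
t=4: X=3, d=2 → birth, X_5=4
t=5: X=4, d=0 → birth, X_6=5
t=6: X=5, d=4 → death, X_7=4
t=7: X=4, d=1 → birth, X_8=5
t=8: X=5, d=7 → hold, X_9=5
t=9: X=5, d=0 → birth, X_10=6
t=10: X=6, d=1 → birth, X_11=7
t=11: X=7, d=8 → hold, X_12=7
t=12: X=7, d=1 → birth, X_13=8
t=13: X=8, d=3 → birth, X_14=9

14


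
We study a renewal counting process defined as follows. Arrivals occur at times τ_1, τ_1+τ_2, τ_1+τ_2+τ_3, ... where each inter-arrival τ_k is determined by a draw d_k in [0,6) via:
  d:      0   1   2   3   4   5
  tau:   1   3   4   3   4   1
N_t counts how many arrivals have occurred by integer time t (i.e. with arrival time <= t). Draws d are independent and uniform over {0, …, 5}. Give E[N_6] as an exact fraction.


Inter-arrival values over d=0..5: [1, 3, 4, 3, 4, 1]
Each d has probability 1/6, so the pmf of τ is: f(1) = 1/3, f(3) = 1/3, f(4) = 1/3
Renewal equation for m(n) = E[N_n]: condition on τ_1 = k (if k <= n, one arrival plus a fresh copy on the remaining n−k steps): m(n) = F(n) + Σ_{k<=n} f(k)·m(n−k), where F(n) = P(τ <= n) and m(0) = 0
m(1) = F(1) = 1/3
m(2) = F(2) + f(1)·m(1) = 1/3 + 1/3·1/3 = 4/9
m(3) = F(3) + f(1)·m(2) = 2/3 + 1/3·4/9 = 22/27
m(4) = F(4) + f(1)·m(3) + f(3)·m(1) = 1 + 1/3·22/27 + 1/3·1/3 = 112/81
m(5) = F(5) + f(1)·m(4) + f(3)·m(2) + f(4)·m(1) = 1 + 1/3·112/81 + 1/3·4/9 + 1/3·1/3 = 418/243
m(6) = F(6) + f(1)·m(5) + f(3)·m(3) + f(4)·m(2) = 1 + 1/3·418/243 + 1/3·22/27 + 1/3·4/9 = 1453/729
E[N_6] = m(6) = 1453/729

1453/729


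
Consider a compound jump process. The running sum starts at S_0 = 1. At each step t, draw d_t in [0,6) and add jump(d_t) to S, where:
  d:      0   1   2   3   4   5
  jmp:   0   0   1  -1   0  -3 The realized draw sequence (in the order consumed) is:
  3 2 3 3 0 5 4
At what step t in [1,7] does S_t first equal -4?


t=0: S=1, d=3, jump=-1, S_1=0
t=1: S=0, d=2, jump=1, S_2=1
t=2: S=1, d=3, jump=-1, S_3=0
t=3: S=0, d=3, jump=-1, S_4=-1
t=4: S=-1, d=0, jump=0, S_5=-1
t=5: S=-1, d=5, jump=-3, S_6=-4
t=6: S=-4, d=4, jump=0, S_7=-4

6


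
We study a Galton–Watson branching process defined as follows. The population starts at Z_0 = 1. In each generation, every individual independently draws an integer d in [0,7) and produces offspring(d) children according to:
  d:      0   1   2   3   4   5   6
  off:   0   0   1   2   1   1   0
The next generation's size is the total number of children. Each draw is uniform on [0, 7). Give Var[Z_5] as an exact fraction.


Outcome values over d=0..6: [0, 0, 1, 2, 1, 1, 0]
Σy = 5, Σy² = 7, M = 7
μ = 5/7 = 5/7,  σ² = 7/7 − (5/7)² = 24/49
V_0 = 0, E_0 = 1
V_1 = 24/49·E_0 + (5/7)²·V_0 = 24/49;  E_1 = 5/7
V_2 = 24/49·E_1 + (5/7)²·V_1 = 1440/2401;  E_2 = 25/49
V_3 = 24/49·E_2 + (5/7)²·V_2 = 65400/117649;  E_3 = 125/343
V_4 = 24/49·E_3 + (5/7)²·V_3 = 2664000/5764801;  E_4 = 625/2401
V_5 = 24/49·E_4 + (5/7)²·V_4 = 102615000/282475249;  E_5 = 3125/16807

102615000/282475249


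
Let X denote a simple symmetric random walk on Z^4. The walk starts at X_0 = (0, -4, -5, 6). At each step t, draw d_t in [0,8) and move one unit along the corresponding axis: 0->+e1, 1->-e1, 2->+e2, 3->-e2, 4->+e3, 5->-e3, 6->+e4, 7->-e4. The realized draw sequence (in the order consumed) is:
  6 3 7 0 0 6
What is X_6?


(2, -5, -5, 7)

t=0: X=(0, -4, -5, 6), d=6 → +e4, X_1=(0, -4, -5, 7)
t=1: X=(0, -4, -5, 7), d=3 → -e2, X_2=(0, -5, -5, 7)
t=2: X=(0, -5, -5, 7), d=7 → -e4, X_3=(0, -5, -5, 6)
t=3: X=(0, -5, -5, 6), d=0 → +e1, X_4=(1, -5, -5, 6)
t=4: X=(1, -5, -5, 6), d=0 → +e1, X_5=(2, -5, -5, 6)
t=5: X=(2, -5, -5, 6), d=6 → +e4, X_6=(2, -5, -5, 7)


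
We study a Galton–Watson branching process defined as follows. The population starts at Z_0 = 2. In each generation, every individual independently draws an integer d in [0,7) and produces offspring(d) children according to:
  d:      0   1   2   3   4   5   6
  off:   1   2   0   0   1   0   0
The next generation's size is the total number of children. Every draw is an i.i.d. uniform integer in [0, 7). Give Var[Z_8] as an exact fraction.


1618530467840/33232930569601

Outcome values over d=0..6: [1, 2, 0, 0, 1, 0, 0]
Σy = 4, Σy² = 6, M = 7
μ = 4/7 = 4/7,  σ² = 6/7 − (4/7)² = 26/49
V_0 = 0, E_0 = 2
V_1 = 26/49·E_0 + (4/7)²·V_0 = 52/49;  E_1 = 8/7
V_2 = 26/49·E_1 + (4/7)²·V_1 = 2288/2401;  E_2 = 32/49
V_3 = 26/49·E_2 + (4/7)²·V_2 = 77376/117649;  E_3 = 128/343
V_4 = 26/49·E_3 + (4/7)²·V_3 = 2379520/5764801;  E_4 = 512/2401
V_5 = 26/49·E_4 + (4/7)²·V_4 = 70034432/282475249;  E_5 = 2048/16807
V_6 = 26/49·E_5 + (4/7)²·V_5 = 2015490048/13841287201;  E_6 = 8192/117649
V_7 = 26/49·E_6 + (4/7)²·V_6 = 57306136576/678223072849;  E_7 = 32768/823543
V_8 = 26/49·E_7 + (4/7)²·V_7 = 1618530467840/33232930569601;  E_8 = 131072/5764801


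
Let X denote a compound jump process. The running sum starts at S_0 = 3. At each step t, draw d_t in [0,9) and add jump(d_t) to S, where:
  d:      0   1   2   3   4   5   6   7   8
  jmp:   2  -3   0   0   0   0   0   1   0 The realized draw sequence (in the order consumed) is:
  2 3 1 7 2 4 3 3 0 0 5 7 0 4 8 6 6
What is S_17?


t=0: S=3, d=2, jump=0, S_1=3
t=1: S=3, d=3, jump=0, S_2=3
t=2: S=3, d=1, jump=-3, S_3=0
t=3: S=0, d=7, jump=1, S_4=1
t=4: S=1, d=2, jump=0, S_5=1
t=5: S=1, d=4, jump=0, S_6=1
t=6: S=1, d=3, jump=0, S_7=1
t=7: S=1, d=3, jump=0, S_8=1
t=8: S=1, d=0, jump=2, S_9=3
t=9: S=3, d=0, jump=2, S_10=5
t=10: S=5, d=5, jump=0, S_11=5
t=11: S=5, d=7, jump=1, S_12=6
t=12: S=6, d=0, jump=2, S_13=8
t=13: S=8, d=4, jump=0, S_14=8
t=14: S=8, d=8, jump=0, S_15=8
t=15: S=8, d=6, jump=0, S_16=8
t=16: S=8, d=6, jump=0, S_17=8

8


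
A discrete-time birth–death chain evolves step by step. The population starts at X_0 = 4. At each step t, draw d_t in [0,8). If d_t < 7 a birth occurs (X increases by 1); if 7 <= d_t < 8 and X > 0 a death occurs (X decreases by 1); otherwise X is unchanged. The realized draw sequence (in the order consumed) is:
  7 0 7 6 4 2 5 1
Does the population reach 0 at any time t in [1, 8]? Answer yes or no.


no

t=0: X=4, d=7 → death, X_1=3
t=1: X=3, d=0 → birth, X_2=4
t=2: X=4, d=7 → death, X_3=3
t=3: X=3, d=6 → birth, X_4=4
t=4: X=4, d=4 → birth, X_5=5
t=5: X=5, d=2 → birth, X_6=6
t=6: X=6, d=5 → birth, X_7=7
t=7: X=7, d=1 → birth, X_8=8


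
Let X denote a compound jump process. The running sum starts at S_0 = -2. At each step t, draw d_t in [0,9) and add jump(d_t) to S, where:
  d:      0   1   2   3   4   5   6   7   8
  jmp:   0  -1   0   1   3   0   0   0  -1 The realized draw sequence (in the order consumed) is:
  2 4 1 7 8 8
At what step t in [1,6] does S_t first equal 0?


t=0: S=-2, d=2, jump=0, S_1=-2
t=1: S=-2, d=4, jump=3, S_2=1
t=2: S=1, d=1, jump=-1, S_3=0
t=3: S=0, d=7, jump=0, S_4=0
t=4: S=0, d=8, jump=-1, S_5=-1
t=5: S=-1, d=8, jump=-1, S_6=-2

3


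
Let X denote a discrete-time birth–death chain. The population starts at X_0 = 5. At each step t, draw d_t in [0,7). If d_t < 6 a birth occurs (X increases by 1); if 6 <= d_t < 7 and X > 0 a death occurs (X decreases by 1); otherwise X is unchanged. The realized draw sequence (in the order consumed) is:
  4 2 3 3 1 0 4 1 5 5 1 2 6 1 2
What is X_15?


18

t=0: X=5, d=4 → birth, X_1=6
t=1: X=6, d=2 → birth, X_2=7
t=2: X=7, d=3 → birth, X_3=8
t=3: X=8, d=3 → birth, X_4=9
t=4: X=9, d=1 → birth, X_5=10
t=5: X=10, d=0 → birth, X_6=11
t=6: X=11, d=4 → birth, X_7=12
t=7: X=12, d=1 → birth, X_8=13
t=8: X=13, d=5 → birth, X_9=14
t=9: X=14, d=5 → birth, X_10=15
t=10: X=15, d=1 → birth, X_11=16
t=11: X=16, d=2 → birth, X_12=17
t=12: X=17, d=6 → death, X_13=16
t=13: X=16, d=1 → birth, X_14=17
t=14: X=17, d=2 → birth, X_15=18


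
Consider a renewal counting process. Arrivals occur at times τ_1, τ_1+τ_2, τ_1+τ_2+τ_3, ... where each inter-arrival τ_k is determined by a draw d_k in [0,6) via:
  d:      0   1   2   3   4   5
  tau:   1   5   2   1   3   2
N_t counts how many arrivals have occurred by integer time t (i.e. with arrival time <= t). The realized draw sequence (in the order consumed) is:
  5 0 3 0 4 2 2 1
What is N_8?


draw d_1=5: τ_1=2, arrival time A_1=2
draw d_2=0: τ_2=1, arrival time A_2=3
draw d_3=3: τ_3=1, arrival time A_3=4
draw d_4=0: τ_4=1, arrival time A_4=5
draw d_5=4: τ_5=3, arrival time A_5=8
draw d_6=2: τ_6=2, arrival time A_6=10
draw d_7=2: τ_7=2, arrival time A_7=12
draw d_8=1: τ_8=5, arrival time A_8=17
N_t over t=0..8: 0:0 1:0 2:1 3:2 4:3 5:4 6:4 7:4 8:5

5


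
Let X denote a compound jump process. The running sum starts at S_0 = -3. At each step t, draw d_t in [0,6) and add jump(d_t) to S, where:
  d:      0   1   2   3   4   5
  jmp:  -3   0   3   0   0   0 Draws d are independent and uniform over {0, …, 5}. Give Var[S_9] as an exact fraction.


Outcome values over d=0..5: [-3, 0, 3, 0, 0, 0]
Σy = 0, Σy² = 18, M = 6
μ = 0/6 = 0,  σ² = 18/6 − (0)² = 3
Independent increments: Var[S_9] = 9·σ² = 9·(3) = 27

27


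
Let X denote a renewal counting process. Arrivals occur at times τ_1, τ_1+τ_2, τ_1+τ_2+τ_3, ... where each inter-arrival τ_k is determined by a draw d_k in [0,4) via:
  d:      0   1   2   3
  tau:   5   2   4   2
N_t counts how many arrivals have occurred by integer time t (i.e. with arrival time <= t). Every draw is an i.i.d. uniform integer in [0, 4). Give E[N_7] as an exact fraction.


15/8

Inter-arrival values over d=0..3: [5, 2, 4, 2]
Each d has probability 1/4, so the pmf of τ is: f(2) = 1/2, f(4) = 1/4, f(5) = 1/4
Renewal equation for m(n) = E[N_n]: condition on τ_1 = k (if k <= n, one arrival plus a fresh copy on the remaining n−k steps): m(n) = F(n) + Σ_{k<=n} f(k)·m(n−k), where F(n) = P(τ <= n) and m(0) = 0
m(1) = F(1) = 0
m(2) = F(2) = 1/2
m(3) = F(3) = 1/2
m(4) = F(4) + f(2)·m(2) = 3/4 + 1/2·1/2 = 1
m(5) = F(5) + f(2)·m(3) = 1 + 1/2·1/2 = 5/4
m(6) = F(6) + f(2)·m(4) + f(4)·m(2) = 1 + 1/2·1 + 1/4·1/2 = 13/8
m(7) = F(7) + f(2)·m(5) + f(4)·m(3) + f(5)·m(2) = 1 + 1/2·5/4 + 1/4·1/2 + 1/4·1/2 = 15/8
E[N_7] = m(7) = 15/8


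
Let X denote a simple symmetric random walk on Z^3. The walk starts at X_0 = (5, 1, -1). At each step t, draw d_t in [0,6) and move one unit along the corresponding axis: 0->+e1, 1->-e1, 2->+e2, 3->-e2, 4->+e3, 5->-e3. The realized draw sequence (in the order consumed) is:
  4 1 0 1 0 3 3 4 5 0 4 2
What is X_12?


(6, 0, 1)

t=0: X=(5, 1, -1), d=4 → +e3, X_1=(5, 1, 0)
t=1: X=(5, 1, 0), d=1 → -e1, X_2=(4, 1, 0)
t=2: X=(4, 1, 0), d=0 → +e1, X_3=(5, 1, 0)
t=3: X=(5, 1, 0), d=1 → -e1, X_4=(4, 1, 0)
t=4: X=(4, 1, 0), d=0 → +e1, X_5=(5, 1, 0)
t=5: X=(5, 1, 0), d=3 → -e2, X_6=(5, 0, 0)
t=6: X=(5, 0, 0), d=3 → -e2, X_7=(5, -1, 0)
t=7: X=(5, -1, 0), d=4 → +e3, X_8=(5, -1, 1)
t=8: X=(5, -1, 1), d=5 → -e3, X_9=(5, -1, 0)
t=9: X=(5, -1, 0), d=0 → +e1, X_10=(6, -1, 0)
t=10: X=(6, -1, 0), d=4 → +e3, X_11=(6, -1, 1)
t=11: X=(6, -1, 1), d=2 → +e2, X_12=(6, 0, 1)


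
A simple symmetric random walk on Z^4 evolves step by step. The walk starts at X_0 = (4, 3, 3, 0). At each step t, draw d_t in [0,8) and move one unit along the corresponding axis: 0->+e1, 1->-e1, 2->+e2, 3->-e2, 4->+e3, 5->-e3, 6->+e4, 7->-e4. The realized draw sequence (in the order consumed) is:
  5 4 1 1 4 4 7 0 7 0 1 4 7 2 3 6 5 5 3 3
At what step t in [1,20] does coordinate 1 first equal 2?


t=0: X=(4, 3, 3, 0), d=5 → -e3, X_1=(4, 3, 2, 0)
t=1: X=(4, 3, 2, 0), d=4 → +e3, X_2=(4, 3, 3, 0)
t=2: X=(4, 3, 3, 0), d=1 → -e1, X_3=(3, 3, 3, 0)
t=3: X=(3, 3, 3, 0), d=1 → -e1, X_4=(2, 3, 3, 0)
t=4: X=(2, 3, 3, 0), d=4 → +e3, X_5=(2, 3, 4, 0)
t=5: X=(2, 3, 4, 0), d=4 → +e3, X_6=(2, 3, 5, 0)
t=6: X=(2, 3, 5, 0), d=7 → -e4, X_7=(2, 3, 5, -1)
t=7: X=(2, 3, 5, -1), d=0 → +e1, X_8=(3, 3, 5, -1)
t=8: X=(3, 3, 5, -1), d=7 → -e4, X_9=(3, 3, 5, -2)
t=9: X=(3, 3, 5, -2), d=0 → +e1, X_10=(4, 3, 5, -2)
t=10: X=(4, 3, 5, -2), d=1 → -e1, X_11=(3, 3, 5, -2)
t=11: X=(3, 3, 5, -2), d=4 → +e3, X_12=(3, 3, 6, -2)
t=12: X=(3, 3, 6, -2), d=7 → -e4, X_13=(3, 3, 6, -3)
t=13: X=(3, 3, 6, -3), d=2 → +e2, X_14=(3, 4, 6, -3)
t=14: X=(3, 4, 6, -3), d=3 → -e2, X_15=(3, 3, 6, -3)
t=15: X=(3, 3, 6, -3), d=6 → +e4, X_16=(3, 3, 6, -2)
t=16: X=(3, 3, 6, -2), d=5 → -e3, X_17=(3, 3, 5, -2)
t=17: X=(3, 3, 5, -2), d=5 → -e3, X_18=(3, 3, 4, -2)
t=18: X=(3, 3, 4, -2), d=3 → -e2, X_19=(3, 2, 4, -2)
t=19: X=(3, 2, 4, -2), d=3 → -e2, X_20=(3, 1, 4, -2)

4


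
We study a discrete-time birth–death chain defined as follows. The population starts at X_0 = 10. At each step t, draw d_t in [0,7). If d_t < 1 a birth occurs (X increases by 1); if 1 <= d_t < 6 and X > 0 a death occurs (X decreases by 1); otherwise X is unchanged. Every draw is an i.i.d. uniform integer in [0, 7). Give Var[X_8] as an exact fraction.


208/49

X can drop by at most 1 per step and X_0 = 10 > T = 8, so X_t >= 10 − t >= 2 > 0 for every t <= 8: the floor at 0 (the 'and X > 0' condition) never binds. Hence X_8 = X_0 + Σ_{t<8} Y_t with i.i.d. increments Y_t = y(d_t) ∈ {+1, −1, 0}.
Outcome values over d=0..6: [1, -1, -1, -1, -1, -1, 0]
Σy = -4, Σy² = 6, M = 7
μ = -4/7 = -4/7,  σ² = 6/7 − (-4/7)² = 26/49
Independent increments: Var[X_8] = 8·σ² = 8·(26/49) = 208/49
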